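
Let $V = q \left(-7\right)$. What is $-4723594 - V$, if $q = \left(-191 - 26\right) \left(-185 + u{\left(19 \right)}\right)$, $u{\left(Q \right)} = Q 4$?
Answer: $-4558023$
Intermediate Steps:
$u{\left(Q \right)} = 4 Q$
$q = 23653$ ($q = \left(-191 - 26\right) \left(-185 + 4 \cdot 19\right) = - 217 \left(-185 + 76\right) = \left(-217\right) \left(-109\right) = 23653$)
$V = -165571$ ($V = 23653 \left(-7\right) = -165571$)
$-4723594 - V = -4723594 - -165571 = -4723594 + 165571 = -4558023$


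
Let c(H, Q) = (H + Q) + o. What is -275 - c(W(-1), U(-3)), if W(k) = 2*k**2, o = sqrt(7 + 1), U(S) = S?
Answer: -274 - 2*sqrt(2) ≈ -276.83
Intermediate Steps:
o = 2*sqrt(2) (o = sqrt(8) = 2*sqrt(2) ≈ 2.8284)
c(H, Q) = H + Q + 2*sqrt(2) (c(H, Q) = (H + Q) + 2*sqrt(2) = H + Q + 2*sqrt(2))
-275 - c(W(-1), U(-3)) = -275 - (2*(-1)**2 - 3 + 2*sqrt(2)) = -275 - (2*1 - 3 + 2*sqrt(2)) = -275 - (2 - 3 + 2*sqrt(2)) = -275 - (-1 + 2*sqrt(2)) = -275 + (1 - 2*sqrt(2)) = -274 - 2*sqrt(2)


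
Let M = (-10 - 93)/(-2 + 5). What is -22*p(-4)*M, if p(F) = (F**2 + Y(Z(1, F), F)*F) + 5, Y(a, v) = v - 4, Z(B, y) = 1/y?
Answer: 120098/3 ≈ 40033.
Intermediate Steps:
Y(a, v) = -4 + v
M = -103/3 ≈ -34.333
p(F) = 5 + F**2 + F*(-4 + F) (p(F) = (F**2 + (-4 + F)*F) + 5 = (F**2 + F*(-4 + F)) + 5 = 5 + F**2 + F*(-4 + F))
-22*p(-4)*M = -22*(5 + (-4)**2 - 4*(-4 - 4))*(-103)/3 = -22*(5 + 16 - 4*(-8))*(-103)/3 = -22*(5 + 16 + 32)*(-103)/3 = -1166*(-103)/3 = -22*(-5459/3) = 120098/3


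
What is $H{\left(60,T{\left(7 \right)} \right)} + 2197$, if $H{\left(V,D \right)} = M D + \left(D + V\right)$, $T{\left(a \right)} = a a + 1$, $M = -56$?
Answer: $-493$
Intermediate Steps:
$T{\left(a \right)} = 1 + a^{2}$ ($T{\left(a \right)} = a^{2} + 1 = 1 + a^{2}$)
$H{\left(V,D \right)} = V - 55 D$ ($H{\left(V,D \right)} = - 56 D + \left(D + V\right) = V - 55 D$)
$H{\left(60,T{\left(7 \right)} \right)} + 2197 = \left(60 - 55 \left(1 + 7^{2}\right)\right) + 2197 = \left(60 - 55 \left(1 + 49\right)\right) + 2197 = \left(60 - 2750\right) + 2197 = -2690 + 2197 = -493$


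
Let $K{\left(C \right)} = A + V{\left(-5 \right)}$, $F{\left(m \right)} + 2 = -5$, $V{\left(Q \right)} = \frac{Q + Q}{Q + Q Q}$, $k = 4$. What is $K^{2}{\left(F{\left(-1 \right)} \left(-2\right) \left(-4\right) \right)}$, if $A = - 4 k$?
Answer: $\frac{1089}{4} \approx 272.25$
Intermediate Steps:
$A = -16$ ($A = \left(-4\right) 4 = -16$)
$V{\left(Q \right)} = \frac{2 Q}{Q + Q^{2}}$
$F{\left(m \right)} = -7$ ($F{\left(m \right)} = -2 - 5 = -7$)
$K{\left(C \right)} = - \frac{33}{2}$ ($K{\left(C \right)} = -16 + \frac{2}{1 - 5} = -16 + \frac{2}{-4} = -16 + 2 \left(- \frac{1}{4}\right) = -16 - \frac{1}{2} = - \frac{33}{2}$)
$K^{2}{\left(F{\left(-1 \right)} \left(-2\right) \left(-4\right) \right)} = \left(- \frac{33}{2}\right)^{2} = \frac{1089}{4}$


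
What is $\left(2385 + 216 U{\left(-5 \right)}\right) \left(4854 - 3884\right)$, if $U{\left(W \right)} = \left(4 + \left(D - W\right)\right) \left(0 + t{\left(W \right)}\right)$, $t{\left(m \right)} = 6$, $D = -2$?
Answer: $11113290$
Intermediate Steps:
$U{\left(W \right)} = 12 - 6 W$ ($U{\left(W \right)} = \left(4 - \left(2 + W\right)\right) \left(0 + 6\right) = \left(2 - W\right) 6 = 12 - 6 W$)
$\left(2385 + 216 U{\left(-5 \right)}\right) \left(4854 - 3884\right) = \left(2385 + 216 \left(12 - -30\right)\right) \left(4854 - 3884\right) = \left(2385 + 216 \left(12 + 30\right)\right) \left(4854 - 3884\right) = \left(2385 + 216 \cdot 42\right) 970 = \left(2385 + 9072\right) 970 = 11457 \cdot 970 = 11113290$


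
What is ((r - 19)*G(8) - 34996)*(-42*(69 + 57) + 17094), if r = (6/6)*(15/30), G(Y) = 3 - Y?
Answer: -411931107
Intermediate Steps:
r = 1/2 (r = (6*(1/6))*(15*(1/30)) = 1*(1/2) = 1/2 ≈ 0.50000)
((r - 19)*G(8) - 34996)*(-42*(69 + 57) + 17094) = ((1/2 - 19)*(3 - 1*8) - 34996)*(-42*(69 + 57) + 17094) = (-37*(3 - 8)/2 - 34996)*(-42*126 + 17094) = (-37/2*(-5) - 34996)*(-5292 + 17094) = (185/2 - 34996)*11802 = -69807/2*11802 = -411931107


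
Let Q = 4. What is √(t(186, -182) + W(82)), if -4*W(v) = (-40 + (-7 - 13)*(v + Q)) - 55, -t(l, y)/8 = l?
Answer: I*√4137/2 ≈ 32.16*I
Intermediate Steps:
t(l, y) = -8*l
W(v) = 175/4 + 5*v (W(v) = -((-40 + (-7 - 13)*(v + 4)) - 55)/4 = -((-40 - 20*(4 + v)) - 55)/4 = -((-40 + (-80 - 20*v)) - 55)/4 = -((-120 - 20*v) - 55)/4 = -(-175 - 20*v)/4 = 175/4 + 5*v)
√(t(186, -182) + W(82)) = √(-8*186 + (175/4 + 5*82)) = √(-1488 + (175/4 + 410)) = √(-1488 + 1815/4) = √(-4137/4) = I*√4137/2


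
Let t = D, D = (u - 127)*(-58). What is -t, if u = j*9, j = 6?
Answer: -4234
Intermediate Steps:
u = 54 (u = 6*9 = 54)
D = 4234 (D = (54 - 127)*(-58) = -73*(-58) = 4234)
t = 4234
-t = -1*4234 = -4234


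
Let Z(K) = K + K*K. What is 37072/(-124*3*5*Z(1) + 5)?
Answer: -37072/3715 ≈ -9.9790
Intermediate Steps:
Z(K) = K + K²
37072/(-124*3*5*Z(1) + 5) = 37072/(-124*3*5*1*(1 + 1) + 5) = 37072/(-1860*1*2 + 5) = 37072/(-1860*2 + 5) = 37072/(-124*30 + 5) = 37072/(-3720 + 5) = 37072/(-3715) = 37072*(-1/3715) = -37072/3715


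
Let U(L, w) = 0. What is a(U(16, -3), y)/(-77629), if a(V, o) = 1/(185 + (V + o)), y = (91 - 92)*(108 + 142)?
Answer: 1/5045885 ≈ 1.9818e-7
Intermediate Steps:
y = -250 (y = -1*250 = -250)
a(V, o) = 1/(185 + V + o)
a(U(16, -3), y)/(-77629) = 1/((185 + 0 - 250)*(-77629)) = -1/77629/(-65) = -1/65*(-1/77629) = 1/5045885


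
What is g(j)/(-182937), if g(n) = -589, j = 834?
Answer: 589/182937 ≈ 0.0032197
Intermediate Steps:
g(j)/(-182937) = -589/(-182937) = -589*(-1/182937) = 589/182937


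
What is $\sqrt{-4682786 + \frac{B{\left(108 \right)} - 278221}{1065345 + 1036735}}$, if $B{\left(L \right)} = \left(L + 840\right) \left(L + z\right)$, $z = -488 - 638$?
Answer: $\frac{3 i \sqrt{1436945691082353}}{52552} \approx 2164.0 i$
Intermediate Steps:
$z = -1126$ ($z = -488 - 638 = -1126$)
$B{\left(L \right)} = \left(-1126 + L\right) \left(840 + L\right)$ ($B{\left(L \right)} = \left(L + 840\right) \left(L - 1126\right) = \left(840 + L\right) \left(-1126 + L\right) = \left(-1126 + L\right) \left(840 + L\right)$)
$\sqrt{-4682786 + \frac{B{\left(108 \right)} - 278221}{1065345 + 1036735}} = \sqrt{-4682786 + \frac{\left(-945840 + 108^{2} - 30888\right) - 278221}{1065345 + 1036735}} = \sqrt{-4682786 + \frac{\left(-945840 + 11664 - 30888\right) - 278221}{2102080}} = \sqrt{-4682786 + \left(-965064 - 278221\right) \frac{1}{2102080}} = \sqrt{-4682786 - \frac{248657}{420416}} = \sqrt{- \frac{1968718407633}{420416}} = \frac{3 i \sqrt{1436945691082353}}{52552}$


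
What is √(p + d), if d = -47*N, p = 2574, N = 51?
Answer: √177 ≈ 13.304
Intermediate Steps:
d = -2397 (d = -47*51 = -2397)
√(p + d) = √(2574 - 2397) = √177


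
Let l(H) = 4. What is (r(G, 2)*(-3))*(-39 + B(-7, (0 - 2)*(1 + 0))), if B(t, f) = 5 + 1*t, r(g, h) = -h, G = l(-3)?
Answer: -246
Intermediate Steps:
G = 4
B(t, f) = 5 + t
(r(G, 2)*(-3))*(-39 + B(-7, (0 - 2)*(1 + 0))) = (-1*2*(-3))*(-39 + (5 - 7)) = (-2*(-3))*(-39 - 2) = 6*(-41) = -246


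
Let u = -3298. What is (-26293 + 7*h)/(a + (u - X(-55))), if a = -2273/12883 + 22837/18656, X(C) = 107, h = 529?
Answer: 1809799717440/272707921819 ≈ 6.6364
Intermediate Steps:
a = 251803983/240345248 (a = -2273*1/12883 + 22837*(1/18656) = -2273/12883 + 22837/18656 = 251803983/240345248 ≈ 1.0477)
(-26293 + 7*h)/(a + (u - X(-55))) = (-26293 + 7*529)/(251803983/240345248 + (-3298 - 1*107)) = (-26293 + 3703)/(251803983/240345248 + (-3298 - 107)) = -22590/(251803983/240345248 - 3405) = -22590/(-818123765457/240345248) = -22590*(-240345248/818123765457) = 1809799717440/272707921819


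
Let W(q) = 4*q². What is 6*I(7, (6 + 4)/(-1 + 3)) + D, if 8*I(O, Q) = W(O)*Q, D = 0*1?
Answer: 735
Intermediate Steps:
D = 0
I(O, Q) = Q*O²/2 (I(O, Q) = ((4*O²)*Q)/8 = (4*Q*O²)/8 = Q*O²/2)
6*I(7, (6 + 4)/(-1 + 3)) + D = 6*((½)*((6 + 4)/(-1 + 3))*7²) + 0 = 6*((½)*(10/2)*49) + 0 = 6*((½)*(10*(½))*49) + 0 = 6*((½)*5*49) + 0 = 6*(245/2) + 0 = 735 + 0 = 735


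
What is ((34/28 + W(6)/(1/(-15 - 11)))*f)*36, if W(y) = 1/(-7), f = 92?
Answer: 114264/7 ≈ 16323.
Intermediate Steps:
W(y) = -1/7
((34/28 + W(6)/(1/(-15 - 11)))*f)*36 = ((34/28 - 1/(7*(1/(-15 - 11))))*92)*36 = ((34*(1/28) - 1/(7*(1/(-26))))*92)*36 = ((17/14 - 1/(7*(-1/26)))*92)*36 = ((17/14 - 1/7*(-26))*92)*36 = ((17/14 + 26/7)*92)*36 = ((69/14)*92)*36 = (3174/7)*36 = 114264/7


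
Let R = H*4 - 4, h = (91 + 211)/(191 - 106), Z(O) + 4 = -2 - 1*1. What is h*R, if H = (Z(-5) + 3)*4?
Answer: -1208/5 ≈ -241.60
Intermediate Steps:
Z(O) = -7 (Z(O) = -4 + (-2 - 1*1) = -4 + (-2 - 1) = -4 - 3 = -7)
H = -16 (H = (-7 + 3)*4 = -4*4 = -16)
h = 302/85 ≈ 3.5529
R = -68 (R = -16*4 - 4 = -64 - 4 = -68)
h*R = (302/85)*(-68) = -1208/5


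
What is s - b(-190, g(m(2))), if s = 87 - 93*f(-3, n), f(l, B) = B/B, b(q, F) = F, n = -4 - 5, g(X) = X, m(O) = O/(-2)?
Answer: -5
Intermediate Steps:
m(O) = -O/2 (m(O) = O*(-½) = -O/2)
n = -9
f(l, B) = 1
s = -6 (s = 87 - 93*1 = 87 - 93 = -6)
s - b(-190, g(m(2))) = -6 - (-1)*2/2 = -6 - 1*(-1) = -6 + 1 = -5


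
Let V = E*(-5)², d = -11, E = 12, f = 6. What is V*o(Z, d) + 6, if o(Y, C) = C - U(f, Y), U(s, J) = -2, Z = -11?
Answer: -2694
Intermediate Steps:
V = 300 (V = 12*(-5)² = 12*25 = 300)
o(Y, C) = 2 + C (o(Y, C) = C - 1*(-2) = C + 2 = 2 + C)
V*o(Z, d) + 6 = 300*(2 - 11) + 6 = 300*(-9) + 6 = -2700 + 6 = -2694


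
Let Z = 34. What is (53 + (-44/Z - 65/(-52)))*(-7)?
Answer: -25207/68 ≈ -370.69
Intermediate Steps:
(53 + (-44/Z - 65/(-52)))*(-7) = (53 + (-44/34 - 65/(-52)))*(-7) = (53 + (-44*1/34 - 65*(-1/52)))*(-7) = (53 + (-22/17 + 5/4))*(-7) = (53 - 3/68)*(-7) = (3601/68)*(-7) = -25207/68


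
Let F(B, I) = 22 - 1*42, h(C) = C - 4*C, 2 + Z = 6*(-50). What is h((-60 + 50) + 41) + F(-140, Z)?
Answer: -113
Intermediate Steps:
Z = -302 (Z = -2 + 6*(-50) = -2 - 300 = -302)
h(C) = -3*C
F(B, I) = -20 (F(B, I) = 22 - 42 = -20)
h((-60 + 50) + 41) + F(-140, Z) = -3*((-60 + 50) + 41) - 20 = -3*(-10 + 41) - 20 = -3*31 - 20 = -93 - 20 = -113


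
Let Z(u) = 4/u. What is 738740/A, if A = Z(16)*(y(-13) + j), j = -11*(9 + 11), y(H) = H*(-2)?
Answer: -1477480/97 ≈ -15232.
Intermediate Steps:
y(H) = -2*H
j = -220 (j = -11*20 = -220)
A = -97/2 (A = (4/16)*(-2*(-13) - 220) = (4*(1/16))*(26 - 220) = (¼)*(-194) = -97/2 ≈ -48.500)
738740/A = 738740/(-97/2) = 738740*(-2/97) = -1477480/97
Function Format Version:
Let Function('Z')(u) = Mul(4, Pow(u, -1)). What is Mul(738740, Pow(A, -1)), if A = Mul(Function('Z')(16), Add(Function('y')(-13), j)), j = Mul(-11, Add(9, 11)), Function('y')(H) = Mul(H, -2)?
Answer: Rational(-1477480, 97) ≈ -15232.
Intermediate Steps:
Function('y')(H) = Mul(-2, H)
j = -220 (j = Mul(-11, 20) = -220)
A = Rational(-97, 2) (A = Mul(Mul(4, Pow(16, -1)), Add(Mul(-2, -13), -220)) = Mul(Mul(4, Rational(1, 16)), Add(26, -220)) = Mul(Rational(1, 4), -194) = Rational(-97, 2) ≈ -48.500)
Mul(738740, Pow(A, -1)) = Mul(738740, Pow(Rational(-97, 2), -1)) = Mul(738740, Rational(-2, 97)) = Rational(-1477480, 97)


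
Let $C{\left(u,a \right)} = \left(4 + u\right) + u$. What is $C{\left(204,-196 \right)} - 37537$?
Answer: $-37125$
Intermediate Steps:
$C{\left(u,a \right)} = 4 + 2 u$
$C{\left(204,-196 \right)} - 37537 = \left(4 + 2 \cdot 204\right) - 37537 = \left(4 + 408\right) - 37537 = 412 - 37537 = -37125$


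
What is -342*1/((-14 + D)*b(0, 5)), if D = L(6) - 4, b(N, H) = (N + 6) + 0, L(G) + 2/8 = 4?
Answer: 4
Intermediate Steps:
L(G) = 15/4 (L(G) = -¼ + 4 = 15/4)
b(N, H) = 6 + N (b(N, H) = (6 + N) + 0 = 6 + N)
D = -¼ (D = 15/4 - 4 = -¼ ≈ -0.25000)
-342*1/((-14 + D)*b(0, 5)) = -342*1/((-14 - ¼)*(6 + 0)) = -342/((-57/4*6)) = -342/(-171/2) = -342*(-2/171) = 4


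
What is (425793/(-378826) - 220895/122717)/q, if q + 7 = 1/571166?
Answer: 5545728478585019/13276290629881783 ≈ 0.41772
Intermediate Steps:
q = -3998161/571166 (q = -7 + 1/571166 = -3998161/571166 ≈ -7.0000)
(425793/(-378826) - 220895/122717)/q = (425793/(-378826) - 220895/122717)/(-3998161/571166) = (425793*(-1/378826) - 220895*1/122717)*(-571166/3998161) = (-425793/378826 - 220895/122717)*(-571166/3998161) = -19418972693/6641198606*(-571166/3998161) = 5545728478585019/13276290629881783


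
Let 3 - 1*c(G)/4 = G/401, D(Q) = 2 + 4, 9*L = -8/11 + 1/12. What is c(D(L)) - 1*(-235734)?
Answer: 94534122/401 ≈ 2.3575e+5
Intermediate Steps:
L = -85/1188 (L = (-8/11 + 1/12)/9 = (1/9)*(-85/132) = -85/1188 ≈ -0.071549)
D(Q) = 6
c(G) = 12 - 4*G/401
c(D(L)) - 1*(-235734) = (12 - 4/401*6) - 1*(-235734) = (12 - 24/401) + 235734 = 4788/401 + 235734 = 94534122/401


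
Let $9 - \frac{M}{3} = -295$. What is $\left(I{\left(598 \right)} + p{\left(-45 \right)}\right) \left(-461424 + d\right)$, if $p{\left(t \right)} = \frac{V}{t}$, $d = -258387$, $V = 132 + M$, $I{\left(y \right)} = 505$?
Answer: $- \frac{1734024699}{5} \approx -3.468 \cdot 10^{8}$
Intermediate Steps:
$M = 912$ ($M = 27 - -885 = 27 + 885 = 912$)
$V = 1044$ ($V = 132 + 912 = 1044$)
$p{\left(t \right)} = \frac{1044}{t}$
$\left(I{\left(598 \right)} + p{\left(-45 \right)}\right) \left(-461424 + d\right) = \left(505 + \frac{1044}{-45}\right) \left(-461424 - 258387\right) = \left(505 + 1044 \left(- \frac{1}{45}\right)\right) \left(-719811\right) = \left(505 - \frac{116}{5}\right) \left(-719811\right) = \frac{2409}{5} \left(-719811\right) = - \frac{1734024699}{5}$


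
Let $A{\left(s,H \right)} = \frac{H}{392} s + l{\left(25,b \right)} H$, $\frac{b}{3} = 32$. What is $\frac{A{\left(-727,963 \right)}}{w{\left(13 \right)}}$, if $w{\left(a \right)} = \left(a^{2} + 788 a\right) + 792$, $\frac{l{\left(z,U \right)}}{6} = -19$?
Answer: $- \frac{971881}{97608} \approx -9.957$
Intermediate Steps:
$b = 96$ ($b = 3 \cdot 32 = 96$)
$l{\left(z,U \right)} = -114$ ($l{\left(z,U \right)} = 6 \left(-19\right) = -114$)
$w{\left(a \right)} = 792 + a^{2} + 788 a$
$A{\left(s,H \right)} = - 114 H + \frac{H s}{392}$ ($A{\left(s,H \right)} = \frac{H}{392} s - 114 H = \frac{H s}{392} - 114 H = - 114 H + \frac{H s}{392}$)
$\frac{A{\left(-727,963 \right)}}{w{\left(13 \right)}} = \frac{\frac{1}{392} \cdot 963 \left(-44688 - 727\right)}{792 + 13^{2} + 788 \cdot 13} = \frac{\frac{1}{392} \cdot 963 \left(-45415\right)}{792 + 169 + 10244} = - \frac{43734645}{392 \cdot 11205} = \left(- \frac{43734645}{392}\right) \frac{1}{11205} = - \frac{971881}{97608}$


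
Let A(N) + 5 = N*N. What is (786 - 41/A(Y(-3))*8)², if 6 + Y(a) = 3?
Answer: 495616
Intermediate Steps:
Y(a) = -3 (Y(a) = -6 + 3 = -3)
A(N) = -5 + N² (A(N) = -5 + N*N = -5 + N²)
(786 - 41/A(Y(-3))*8)² = (786 - 41/(-5 + (-3)²)*8)² = (786 - 41/(-5 + 9)*8)² = (786 - 41/4*8)² = (786 - 82)² = 704² = 495616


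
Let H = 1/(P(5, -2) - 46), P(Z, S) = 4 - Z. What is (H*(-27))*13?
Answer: 351/47 ≈ 7.4681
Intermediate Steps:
H = -1/47 (H = 1/((4 - 1*5) - 46) = 1/((4 - 5) - 46) = 1/(-1 - 46) = 1/(-47) = -1/47 ≈ -0.021277)
(H*(-27))*13 = -1/47*(-27)*13 = (27/47)*13 = 351/47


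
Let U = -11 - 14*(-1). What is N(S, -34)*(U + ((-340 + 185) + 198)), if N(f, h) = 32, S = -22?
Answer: 1472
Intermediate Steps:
U = 3 (U = -11 + 14 = 3)
N(S, -34)*(U + ((-340 + 185) + 198)) = 32*(3 + ((-340 + 185) + 198)) = 32*(3 + (-155 + 198)) = 32*(3 + 43) = 32*46 = 1472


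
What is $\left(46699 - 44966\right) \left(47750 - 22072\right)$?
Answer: $44499974$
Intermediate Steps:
$\left(46699 - 44966\right) \left(47750 - 22072\right) = 1733 \cdot 25678 = 44499974$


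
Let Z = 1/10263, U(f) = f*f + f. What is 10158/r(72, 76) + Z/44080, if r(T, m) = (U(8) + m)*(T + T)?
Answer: 5318759863/11159028320 ≈ 0.47663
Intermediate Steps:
U(f) = f + f**2 (U(f) = f**2 + f = f + f**2)
r(T, m) = 2*T*(72 + m) (r(T, m) = (8*(1 + 8) + m)*(T + T) = (8*9 + m)*(2*T) = (72 + m)*(2*T) = 2*T*(72 + m))
Z = 1/10263 ≈ 9.7437e-5
10158/r(72, 76) + Z/44080 = 10158/((2*72*(72 + 76))) + (1/10263)/44080 = 10158/((2*72*148)) + (1/10263)*(1/44080) = 10158/21312 + 1/452393040 = 10158*(1/21312) + 1/452393040 = 1693/3552 + 1/452393040 = 5318759863/11159028320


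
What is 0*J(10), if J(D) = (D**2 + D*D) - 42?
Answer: 0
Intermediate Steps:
J(D) = -42 + 2*D**2 (J(D) = (D**2 + D**2) - 42 = 2*D**2 - 42 = -42 + 2*D**2)
0*J(10) = 0*(-42 + 2*10**2) = 0*(-42 + 2*100) = 0*(-42 + 200) = 0*158 = 0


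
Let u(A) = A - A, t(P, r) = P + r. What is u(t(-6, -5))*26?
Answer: 0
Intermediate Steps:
u(A) = 0
u(t(-6, -5))*26 = 0*26 = 0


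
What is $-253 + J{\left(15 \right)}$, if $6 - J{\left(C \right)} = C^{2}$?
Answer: $-472$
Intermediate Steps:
$J{\left(C \right)} = 6 - C^{2}$
$-253 + J{\left(15 \right)} = -253 + \left(6 - 15^{2}\right) = -253 + \left(6 - 225\right) = -253 - 219 = -472$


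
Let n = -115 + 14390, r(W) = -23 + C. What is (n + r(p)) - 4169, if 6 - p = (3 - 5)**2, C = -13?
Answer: 10070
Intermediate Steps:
p = 2 (p = 6 - (3 - 5)**2 = 6 - 1*(-2)**2 = 6 - 1*4 = 6 - 4 = 2)
r(W) = -36 (r(W) = -23 - 13 = -36)
n = 14275
(n + r(p)) - 4169 = (14275 - 36) - 4169 = 14239 - 4169 = 10070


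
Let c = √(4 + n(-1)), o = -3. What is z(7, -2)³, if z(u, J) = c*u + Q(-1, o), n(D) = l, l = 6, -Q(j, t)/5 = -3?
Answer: 25425 + 8155*√10 ≈ 51213.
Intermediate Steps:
Q(j, t) = 15 (Q(j, t) = -5*(-3) = 15)
n(D) = 6
c = √10 (c = √(4 + 6) = √10 ≈ 3.1623)
z(u, J) = 15 + u*√10 (z(u, J) = √10*u + 15 = u*√10 + 15 = 15 + u*√10)
z(7, -2)³ = (15 + 7*√10)³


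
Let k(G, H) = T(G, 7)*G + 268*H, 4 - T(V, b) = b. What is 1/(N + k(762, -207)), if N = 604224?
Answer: 1/546462 ≈ 1.8300e-6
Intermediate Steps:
T(V, b) = 4 - b
k(G, H) = -3*G + 268*H (k(G, H) = (4 - 1*7)*G + 268*H = (4 - 7)*G + 268*H = -3*G + 268*H)
1/(N + k(762, -207)) = 1/(604224 + (-3*762 + 268*(-207))) = 1/(604224 + (-2286 - 55476)) = 1/(604224 - 57762) = 1/546462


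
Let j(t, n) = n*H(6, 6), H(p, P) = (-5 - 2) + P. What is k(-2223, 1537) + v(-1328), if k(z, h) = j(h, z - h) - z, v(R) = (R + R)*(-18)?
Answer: 53791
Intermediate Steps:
H(p, P) = -7 + P
v(R) = -36*R (v(R) = (2*R)*(-18) = -36*R)
j(t, n) = -n (j(t, n) = n*(-7 + 6) = n*(-1) = -n)
k(z, h) = h - 2*z (k(z, h) = -(z - h) - z = (h - z) - z = h - 2*z)
k(-2223, 1537) + v(-1328) = (1537 - 2*(-2223)) - 36*(-1328) = (1537 + 4446) + 47808 = 5983 + 47808 = 53791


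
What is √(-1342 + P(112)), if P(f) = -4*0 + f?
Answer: I*√1230 ≈ 35.071*I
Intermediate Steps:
P(f) = f (P(f) = 0 + f = f)
√(-1342 + P(112)) = √(-1342 + 112) = √(-1230) = I*√1230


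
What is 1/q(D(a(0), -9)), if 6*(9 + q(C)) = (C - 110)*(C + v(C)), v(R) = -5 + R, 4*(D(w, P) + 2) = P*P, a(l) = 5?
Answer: -16/7851 ≈ -0.0020380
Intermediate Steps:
D(w, P) = -2 + P²/4 (D(w, P) = -2 + (P*P)/4 = -2 + P²/4)
q(C) = -9 + (-110 + C)*(-5 + 2*C)/6 (q(C) = -9 + ((C - 110)*(C + (-5 + C)))/6 = -9 + ((-110 + C)*(-5 + 2*C))/6 = -9 + (-110 + C)*(-5 + 2*C)/6)
1/q(D(a(0), -9)) = 1/(248/3 - 75*(-2 + (¼)*(-9)²)/2 + (-2 + (¼)*(-9)²)²/3) = 1/(248/3 - 75*(-2 + (¼)*81)/2 + (-2 + (¼)*81)²/3) = 1/(248/3 - 75*(-2 + 81/4)/2 + (-2 + 81/4)²/3) = 1/(248/3 - 75/2*73/4 + (73/4)²/3) = 1/(248/3 - 5475/8 + (⅓)*(5329/16)) = 1/(248/3 - 5475/8 + 5329/48) = 1/(-7851/16) = -16/7851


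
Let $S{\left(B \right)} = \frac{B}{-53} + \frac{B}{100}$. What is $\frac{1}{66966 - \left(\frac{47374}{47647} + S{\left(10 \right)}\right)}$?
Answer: $\frac{476470}{31906858533} \approx 1.4933 \cdot 10^{-5}$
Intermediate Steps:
$S{\left(B \right)} = - \frac{47 B}{5300}$ ($S{\left(B \right)} = B \left(- \frac{1}{53}\right) + B \frac{1}{100} = - \frac{B}{53} + \frac{B}{100} = - \frac{47 B}{5300}$)
$\frac{1}{66966 - \left(\frac{47374}{47647} + S{\left(10 \right)}\right)} = \frac{1}{66966 - \left(- \frac{47}{530} + \frac{47374}{47647}\right)} = \frac{1}{66966 - \frac{431487}{476470}} = \frac{1}{\frac{31906858533}{476470}} = \frac{476470}{31906858533}$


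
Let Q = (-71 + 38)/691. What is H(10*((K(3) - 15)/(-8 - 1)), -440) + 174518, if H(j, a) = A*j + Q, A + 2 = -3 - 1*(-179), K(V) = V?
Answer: 122195025/691 ≈ 1.7684e+5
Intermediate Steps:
A = 174 (A = -2 + (-3 - 1*(-179)) = -2 + (-3 + 179) = -2 + 176 = 174)
Q = -33/691 (Q = -33*1/691 = -33/691 ≈ -0.047757)
H(j, a) = -33/691 + 174*j (H(j, a) = 174*j - 33/691 = -33/691 + 174*j)
H(10*((K(3) - 15)/(-8 - 1)), -440) + 174518 = (-33/691 + 174*(10*((3 - 15)/(-8 - 1)))) + 174518 = (-33/691 + 174*(10*(-12/(-9)))) + 174518 = (-33/691 + 174*(10*(-12*(-⅑)))) + 174518 = (-33/691 + 174*(10*(4/3))) + 174518 = (-33/691 + 174*(40/3)) + 174518 = (-33/691 + 2320) + 174518 = 1603087/691 + 174518 = 122195025/691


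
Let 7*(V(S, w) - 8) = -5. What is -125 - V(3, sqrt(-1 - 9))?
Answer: -926/7 ≈ -132.29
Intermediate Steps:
V(S, w) = 51/7 (V(S, w) = 8 + (1/7)*(-5) = 8 - 5/7 = 51/7)
-125 - V(3, sqrt(-1 - 9)) = -125 - 1*51/7 = -125 - 51/7 = -926/7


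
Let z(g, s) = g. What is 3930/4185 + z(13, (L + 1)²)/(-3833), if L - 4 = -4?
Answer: 1000619/1069407 ≈ 0.93568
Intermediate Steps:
L = 0 (L = 4 - 4 = 0)
3930/4185 + z(13, (L + 1)²)/(-3833) = 3930/4185 + 13/(-3833) = 3930*(1/4185) + 13*(-1/3833) = 262/279 - 13/3833 = 1000619/1069407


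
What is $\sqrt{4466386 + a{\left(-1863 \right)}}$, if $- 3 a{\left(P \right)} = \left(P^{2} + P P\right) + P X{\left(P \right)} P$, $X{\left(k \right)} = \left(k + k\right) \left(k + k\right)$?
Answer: $4 i \sqrt{1003852986413} \approx 4.0077 \cdot 10^{6} i$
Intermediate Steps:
$X{\left(k \right)} = 4 k^{2}$ ($X{\left(k \right)} = 2 k 2 k = 4 k^{2}$)
$a{\left(P \right)} = - \frac{4 P^{4}}{3} - \frac{2 P^{2}}{3}$ ($a{\left(P \right)} = - \frac{\left(P^{2} + P P\right) + P 4 P^{2} P}{3} = - \frac{\left(P^{2} + P^{2}\right) + 4 P^{3} P}{3} = - \frac{2 P^{2} + 4 P^{4}}{3} = - \frac{4 P^{4}}{3} - \frac{2 P^{2}}{3}$)
$\sqrt{4466386 + a{\left(-1863 \right)}} = \sqrt{4466386 + \frac{2 \left(-1863\right)^{2} \left(-1 - 2 \left(-1863\right)^{2}\right)}{3}} = \sqrt{4466386 + \frac{2}{3} \cdot 3470769 \left(-1 - 6941538\right)} = \sqrt{4466386 + \frac{2}{3} \cdot 3470769 \left(-6941539\right)} = \sqrt{4466386 - 16061652248994} = \sqrt{-16061647782608} = 4 i \sqrt{1003852986413}$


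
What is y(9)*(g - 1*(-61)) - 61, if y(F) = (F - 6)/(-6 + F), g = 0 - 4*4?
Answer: -16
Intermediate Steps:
g = -16 (g = 0 - 16 = -16)
y(F) = 1 (y(F) = (-6 + F)/(-6 + F) = 1)
y(9)*(g - 1*(-61)) - 61 = 1*(-16 - 1*(-61)) - 61 = 1*(-16 + 61) - 61 = 1*45 - 61 = 45 - 61 = -16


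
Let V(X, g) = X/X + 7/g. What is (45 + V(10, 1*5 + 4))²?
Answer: 177241/81 ≈ 2188.2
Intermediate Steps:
V(X, g) = 1 + 7/g
(45 + V(10, 1*5 + 4))² = (45 + (7 + (1*5 + 4))/(1*5 + 4))² = (45 + (7 + (5 + 4))/(5 + 4))² = (45 + (7 + 9)/9)² = (45 + (⅑)*16)² = (45 + 16/9)² = (421/9)² = 177241/81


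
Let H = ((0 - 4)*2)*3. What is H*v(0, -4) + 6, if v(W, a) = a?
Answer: 102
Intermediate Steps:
H = -24 (H = -4*2*3 = -8*3 = -24)
H*v(0, -4) + 6 = -24*(-4) + 6 = 96 + 6 = 102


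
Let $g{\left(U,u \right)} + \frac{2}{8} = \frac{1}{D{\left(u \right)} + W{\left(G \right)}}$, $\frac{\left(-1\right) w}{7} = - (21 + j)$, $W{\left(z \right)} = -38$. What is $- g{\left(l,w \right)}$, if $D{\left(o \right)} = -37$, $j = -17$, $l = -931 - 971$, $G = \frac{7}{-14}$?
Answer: $\frac{79}{300} \approx 0.26333$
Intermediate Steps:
$G = - \frac{1}{2}$ ($G = 7 \left(- \frac{1}{14}\right) = - \frac{1}{2} \approx -0.5$)
$l = -1902$ ($l = -931 - 971 = -1902$)
$w = 28$ ($w = - 7 \left(- (21 - 17)\right) = - 7 \left(\left(-1\right) 4\right) = \left(-7\right) \left(-4\right) = 28$)
$g{\left(U,u \right)} = - \frac{79}{300}$ ($g{\left(U,u \right)} = - \frac{1}{4} + \frac{1}{-37 - 38} = - \frac{1}{4} + \frac{1}{-75} = - \frac{1}{4} - \frac{1}{75} = - \frac{79}{300}$)
$- g{\left(l,w \right)} = \left(-1\right) \left(- \frac{79}{300}\right) = \frac{79}{300}$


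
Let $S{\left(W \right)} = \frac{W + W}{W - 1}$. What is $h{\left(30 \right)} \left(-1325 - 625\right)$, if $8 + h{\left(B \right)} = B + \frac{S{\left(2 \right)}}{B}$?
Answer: $-43160$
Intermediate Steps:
$S{\left(W \right)} = \frac{2 W}{-1 + W}$
$h{\left(B \right)} = -8 + B + \frac{4}{B}$ ($h{\left(B \right)} = -8 + \left(B + \frac{2 \cdot 2 \frac{1}{-1 + 2}}{B}\right) = -8 + \left(B + \frac{2 \cdot 2 \cdot 1^{-1}}{B}\right) = -8 + \left(B + \frac{2 \cdot 2 \cdot 1}{B}\right) = -8 + \left(B + \frac{4}{B}\right) = -8 + B + \frac{4}{B}$)
$h{\left(30 \right)} \left(-1325 - 625\right) = \left(-8 + 30 + \frac{4}{30}\right) \left(-1325 - 625\right) = \left(-8 + 30 + 4 \cdot \frac{1}{30}\right) \left(-1950\right) = \left(-8 + 30 + \frac{2}{15}\right) \left(-1950\right) = \frac{332}{15} \left(-1950\right) = -43160$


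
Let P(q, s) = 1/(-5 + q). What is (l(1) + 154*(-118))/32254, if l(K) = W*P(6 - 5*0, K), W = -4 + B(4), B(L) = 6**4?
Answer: -8440/16127 ≈ -0.52335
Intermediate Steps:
B(L) = 1296
W = 1292 (W = -4 + 1296 = 1292)
l(K) = 1292 (l(K) = 1292/(-5 + (6 - 5*0)) = 1292/(-5 + (6 + 0)) = 1292/(-5 + 6) = 1292/1 = 1292*1 = 1292)
(l(1) + 154*(-118))/32254 = (1292 + 154*(-118))/32254 = (1292 - 18172)*(1/32254) = -16880*1/32254 = -8440/16127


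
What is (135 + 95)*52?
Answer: 11960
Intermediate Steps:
(135 + 95)*52 = 230*52 = 11960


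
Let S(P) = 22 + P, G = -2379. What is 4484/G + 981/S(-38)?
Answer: -2405543/38064 ≈ -63.197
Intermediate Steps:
4484/G + 981/S(-38) = 4484/(-2379) + 981/(22 - 38) = 4484*(-1/2379) + 981/(-16) = -4484/2379 + 981*(-1/16) = -4484/2379 - 981/16 = -2405543/38064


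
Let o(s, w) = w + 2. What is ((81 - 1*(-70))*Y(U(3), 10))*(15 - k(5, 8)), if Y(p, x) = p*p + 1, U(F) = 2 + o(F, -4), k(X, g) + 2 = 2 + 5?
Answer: 1510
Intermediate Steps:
o(s, w) = 2 + w
k(X, g) = 5 (k(X, g) = -2 + (2 + 5) = -2 + 7 = 5)
U(F) = 0 (U(F) = 2 + (2 - 4) = 2 - 2 = 0)
Y(p, x) = 1 + p² (Y(p, x) = p² + 1 = 1 + p²)
((81 - 1*(-70))*Y(U(3), 10))*(15 - k(5, 8)) = ((81 - 1*(-70))*(1 + 0²))*(15 - 1*5) = ((81 + 70)*(1 + 0))*(15 - 5) = (151*1)*10 = 151*10 = 1510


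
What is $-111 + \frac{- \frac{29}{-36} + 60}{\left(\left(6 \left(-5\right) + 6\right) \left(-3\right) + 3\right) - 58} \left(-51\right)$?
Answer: $- \frac{3521}{12} \approx -293.42$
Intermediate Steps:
$-111 + \frac{- \frac{29}{-36} + 60}{\left(\left(6 \left(-5\right) + 6\right) \left(-3\right) + 3\right) - 58} \left(-51\right) = -111 + \frac{\left(-29\right) \left(- \frac{1}{36}\right) + 60}{\left(\left(-30 + 6\right) \left(-3\right) + 3\right) - 58} \left(-51\right) = -111 + \frac{\frac{29}{36} + 60}{\left(\left(-24\right) \left(-3\right) + 3\right) - 58} \left(-51\right) = -111 + \frac{2189}{36 \left(\left(72 + 3\right) - 58\right)} \left(-51\right) = -111 + \frac{2189}{36 \left(75 - 58\right)} \left(-51\right) = -111 + \frac{2189}{36 \cdot 17} \left(-51\right) = -111 + \frac{2189}{36} \cdot \frac{1}{17} \left(-51\right) = -111 + \frac{2189}{612} \left(-51\right) = -111 - \frac{2189}{12} = - \frac{3521}{12}$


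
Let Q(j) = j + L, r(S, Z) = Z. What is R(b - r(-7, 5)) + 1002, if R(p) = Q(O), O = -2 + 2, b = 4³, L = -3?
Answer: 999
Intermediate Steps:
b = 64
O = 0
Q(j) = -3 + j (Q(j) = j - 3 = -3 + j)
R(p) = -3 (R(p) = -3 + 0 = -3)
R(b - r(-7, 5)) + 1002 = -3 + 1002 = 999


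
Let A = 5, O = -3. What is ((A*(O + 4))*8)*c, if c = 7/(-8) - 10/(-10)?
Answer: 5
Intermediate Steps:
c = ⅛ (c = 7*(-⅛) - 10*(-⅒) = -7/8 + 1 = ⅛ ≈ 0.12500)
((A*(O + 4))*8)*c = ((5*(-3 + 4))*8)*(⅛) = ((5*1)*8)*(⅛) = (5*8)*(⅛) = 40*(⅛) = 5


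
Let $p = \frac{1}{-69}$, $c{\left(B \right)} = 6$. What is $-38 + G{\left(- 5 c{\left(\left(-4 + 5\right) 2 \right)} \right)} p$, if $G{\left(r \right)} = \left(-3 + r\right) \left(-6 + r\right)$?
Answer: $- \frac{1270}{23} \approx -55.217$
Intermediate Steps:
$p = - \frac{1}{69} \approx -0.014493$
$G{\left(r \right)} = \left(-6 + r\right) \left(-3 + r\right)$
$-38 + G{\left(- 5 c{\left(\left(-4 + 5\right) 2 \right)} \right)} p = -38 + \left(18 + \left(\left(-5\right) 6\right)^{2} - 9 \left(\left(-5\right) 6\right)\right) \left(- \frac{1}{69}\right) = -38 + \left(18 + \left(-30\right)^{2} - -270\right) \left(- \frac{1}{69}\right) = -38 + \left(18 + 900 + 270\right) \left(- \frac{1}{69}\right) = -38 + 1188 \left(- \frac{1}{69}\right) = -38 - \frac{396}{23} = - \frac{1270}{23}$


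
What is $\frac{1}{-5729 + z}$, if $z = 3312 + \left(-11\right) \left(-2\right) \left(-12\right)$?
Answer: $- \frac{1}{2681} \approx -0.000373$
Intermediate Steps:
$z = 3048$ ($z = 3312 + 22 \left(-12\right) = 3312 - 264 = 3048$)
$\frac{1}{-5729 + z} = \frac{1}{-5729 + 3048} = \frac{1}{-2681} = - \frac{1}{2681}$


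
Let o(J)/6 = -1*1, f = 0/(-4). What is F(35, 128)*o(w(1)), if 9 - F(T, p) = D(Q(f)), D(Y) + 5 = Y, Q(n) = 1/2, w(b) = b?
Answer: -81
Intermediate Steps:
f = 0 (f = 0*(-¼) = 0)
Q(n) = ½
D(Y) = -5 + Y
F(T, p) = 27/2 (F(T, p) = 9 - (-5 + ½) = 9 - 1*(-9/2) = 9 + 9/2 = 27/2)
o(J) = -6 (o(J) = 6*(-1*1) = 6*(-1) = -6)
F(35, 128)*o(w(1)) = (27/2)*(-6) = -81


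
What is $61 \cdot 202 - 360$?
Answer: $11962$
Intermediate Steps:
$61 \cdot 202 - 360 = 12322 - 360 = 11962$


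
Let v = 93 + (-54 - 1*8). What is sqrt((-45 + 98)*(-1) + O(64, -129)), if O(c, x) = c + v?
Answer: sqrt(42) ≈ 6.4807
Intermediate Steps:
v = 31 (v = 93 + (-54 - 8) = 93 - 62 = 31)
O(c, x) = 31 + c (O(c, x) = c + 31 = 31 + c)
sqrt((-45 + 98)*(-1) + O(64, -129)) = sqrt((-45 + 98)*(-1) + (31 + 64)) = sqrt(53*(-1) + 95) = sqrt(-53 + 95) = sqrt(42)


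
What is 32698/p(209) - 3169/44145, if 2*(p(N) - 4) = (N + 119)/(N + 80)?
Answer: 13905126487/1942380 ≈ 7158.8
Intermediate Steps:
p(N) = 4 + (119 + N)/(2*(80 + N)) (p(N) = 4 + ((N + 119)/(N + 80))/2 = 4 + ((119 + N)/(80 + N))/2 = 4 + (119 + N)/(2*(80 + N)))
32698/p(209) - 3169/44145 = 32698/((3*(253 + 3*209)/(2*(80 + 209)))) - 3169/44145 = 32698/(((3/2)*(253 + 627)/289)) - 3169*1/44145 = 32698/(((3/2)*(1/289)*880)) - 3169/44145 = 32698/(1320/289) - 3169/44145 = 32698*(289/1320) - 3169/44145 = 4724861/660 - 3169/44145 = 13905126487/1942380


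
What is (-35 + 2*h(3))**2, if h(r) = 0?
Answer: 1225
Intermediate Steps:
(-35 + 2*h(3))**2 = (-35 + 2*0)**2 = (-35 + 0)**2 = (-35)**2 = 1225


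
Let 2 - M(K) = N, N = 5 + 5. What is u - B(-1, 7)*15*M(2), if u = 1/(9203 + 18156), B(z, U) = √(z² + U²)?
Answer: 1/27359 + 600*√2 ≈ 848.53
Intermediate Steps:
B(z, U) = √(U² + z²)
N = 10
M(K) = -8 (M(K) = 2 - 1*10 = 2 - 10 = -8)
u = 1/27359 ≈ 3.6551e-5
u - B(-1, 7)*15*M(2) = 1/27359 - √(7² + (-1)²)*15*(-8) = 1/27359 - √(49 + 1)*15*(-8) = 1/27359 - √50*15*(-8) = 1/27359 - (5*√2)*15*(-8) = 1/27359 - 75*√2*(-8) = 1/27359 - (-600)*√2 = 1/27359 + 600*√2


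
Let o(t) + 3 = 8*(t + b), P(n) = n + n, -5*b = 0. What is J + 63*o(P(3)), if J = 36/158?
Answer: 223983/79 ≈ 2835.2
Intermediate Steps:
b = 0 (b = -⅕*0 = 0)
P(n) = 2*n
J = 18/79 (J = 36*(1/158) = 18/79 ≈ 0.22785)
o(t) = -3 + 8*t (o(t) = -3 + 8*(t + 0) = -3 + 8*t)
J + 63*o(P(3)) = 18/79 + 63*(-3 + 8*(2*3)) = 18/79 + 63*(-3 + 8*6) = 18/79 + 63*(-3 + 48) = 18/79 + 63*45 = 18/79 + 2835 = 223983/79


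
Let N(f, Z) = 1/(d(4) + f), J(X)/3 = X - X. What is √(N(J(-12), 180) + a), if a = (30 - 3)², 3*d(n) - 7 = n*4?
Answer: √385710/23 ≈ 27.002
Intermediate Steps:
J(X) = 0 (J(X) = 3*(X - X) = 3*0 = 0)
d(n) = 7/3 + 4*n/3 (d(n) = 7/3 + (n*4)/3 = 7/3 + (4*n)/3 = 7/3 + 4*n/3)
a = 729 (a = 27² = 729)
N(f, Z) = 1/(23/3 + f) (N(f, Z) = 1/((7/3 + (4/3)*4) + f) = 1/((7/3 + 16/3) + f) = 1/(23/3 + f))
√(N(J(-12), 180) + a) = √(3/(23 + 3*0) + 729) = √(3/(23 + 0) + 729) = √(3/23 + 729) = √(16770/23) = √385710/23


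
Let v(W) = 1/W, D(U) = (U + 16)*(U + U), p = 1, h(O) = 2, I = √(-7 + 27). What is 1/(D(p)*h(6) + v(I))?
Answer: 1360/92479 - 2*√5/92479 ≈ 0.014658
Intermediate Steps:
I = 2*√5 (I = √20 = 2*√5 ≈ 4.4721)
D(U) = 2*U*(16 + U) (D(U) = (16 + U)*(2*U) = 2*U*(16 + U))
1/(D(p)*h(6) + v(I)) = 1/((2*1*(16 + 1))*2 + 1/(2*√5)) = 1/((2*1*17)*2 + √5/10) = 1/(34*2 + √5/10) = 1/(68 + √5/10)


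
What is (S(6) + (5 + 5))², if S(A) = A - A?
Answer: 100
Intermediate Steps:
S(A) = 0
(S(6) + (5 + 5))² = (0 + (5 + 5))² = (0 + 10)² = 10² = 100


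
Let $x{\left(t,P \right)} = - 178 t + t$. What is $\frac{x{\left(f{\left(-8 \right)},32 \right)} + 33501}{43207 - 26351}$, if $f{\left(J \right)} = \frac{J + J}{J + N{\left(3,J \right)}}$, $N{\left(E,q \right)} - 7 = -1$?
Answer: $\frac{32085}{16856} \approx 1.9035$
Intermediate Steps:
$N{\left(E,q \right)} = 6$ ($N{\left(E,q \right)} = 7 - 1 = 6$)
$f{\left(J \right)} = \frac{2 J}{6 + J}$ ($f{\left(J \right)} = \frac{J + J}{J + 6} = \frac{2 J}{6 + J}$)
$x{\left(t,P \right)} = - 177 t$
$\frac{x{\left(f{\left(-8 \right)},32 \right)} + 33501}{43207 - 26351} = \frac{- 177 \cdot 2 \left(-8\right) \frac{1}{6 - 8} + 33501}{43207 - 26351} = \frac{- 177 \cdot 2 \left(-8\right) \frac{1}{-2} + 33501}{16856} = \left(- 177 \cdot 2 \left(-8\right) \left(- \frac{1}{2}\right) + 33501\right) \frac{1}{16856} = \left(\left(-177\right) 8 + 33501\right) \frac{1}{16856} = \left(-1416 + 33501\right) \frac{1}{16856} = 32085 \cdot \frac{1}{16856} = \frac{32085}{16856}$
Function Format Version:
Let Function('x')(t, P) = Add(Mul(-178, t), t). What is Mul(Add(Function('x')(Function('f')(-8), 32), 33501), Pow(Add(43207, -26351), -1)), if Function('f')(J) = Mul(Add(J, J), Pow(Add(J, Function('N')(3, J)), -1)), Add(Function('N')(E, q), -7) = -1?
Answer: Rational(32085, 16856) ≈ 1.9035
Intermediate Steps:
Function('N')(E, q) = 6 (Function('N')(E, q) = Add(7, -1) = 6)
Function('f')(J) = Mul(2, J, Pow(Add(6, J), -1)) (Function('f')(J) = Mul(Add(J, J), Pow(Add(J, 6), -1)) = Mul(Mul(2, J), Pow(Add(6, J), -1)) = Mul(2, J, Pow(Add(6, J), -1)))
Function('x')(t, P) = Mul(-177, t)
Mul(Add(Function('x')(Function('f')(-8), 32), 33501), Pow(Add(43207, -26351), -1)) = Mul(Add(Mul(-177, Mul(2, -8, Pow(Add(6, -8), -1))), 33501), Pow(Add(43207, -26351), -1)) = Mul(Add(Mul(-177, Mul(2, -8, Pow(-2, -1))), 33501), Pow(16856, -1)) = Mul(Add(Mul(-177, Mul(2, -8, Rational(-1, 2))), 33501), Rational(1, 16856)) = Mul(Add(Mul(-177, 8), 33501), Rational(1, 16856)) = Mul(Add(-1416, 33501), Rational(1, 16856)) = Mul(32085, Rational(1, 16856)) = Rational(32085, 16856)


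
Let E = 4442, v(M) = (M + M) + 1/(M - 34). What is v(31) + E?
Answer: 13511/3 ≈ 4503.7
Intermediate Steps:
v(M) = 1/(-34 + M) + 2*M (v(M) = 2*M + 1/(-34 + M) = 1/(-34 + M) + 2*M)
v(31) + E = (1 - 68*31 + 2*31²)/(-34 + 31) + 4442 = (1 - 2108 + 2*961)/(-3) + 4442 = -(1 - 2108 + 1922)/3 + 4442 = -⅓*(-185) + 4442 = 185/3 + 4442 = 13511/3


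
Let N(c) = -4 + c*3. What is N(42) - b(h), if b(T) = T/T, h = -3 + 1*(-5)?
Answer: 121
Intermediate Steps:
h = -8 (h = -3 - 5 = -8)
b(T) = 1
N(c) = -4 + 3*c
N(42) - b(h) = (-4 + 3*42) - 1*1 = (-4 + 126) - 1 = 122 - 1 = 121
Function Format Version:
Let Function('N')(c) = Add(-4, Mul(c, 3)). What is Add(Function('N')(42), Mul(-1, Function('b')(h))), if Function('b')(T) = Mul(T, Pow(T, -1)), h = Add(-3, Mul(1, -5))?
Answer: 121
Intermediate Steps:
h = -8 (h = Add(-3, -5) = -8)
Function('b')(T) = 1
Function('N')(c) = Add(-4, Mul(3, c))
Add(Function('N')(42), Mul(-1, Function('b')(h))) = Add(Add(-4, Mul(3, 42)), Mul(-1, 1)) = Add(Add(-4, 126), -1) = Add(122, -1) = 121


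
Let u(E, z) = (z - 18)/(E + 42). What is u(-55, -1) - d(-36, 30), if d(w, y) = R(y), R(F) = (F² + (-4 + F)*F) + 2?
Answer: -21847/13 ≈ -1680.5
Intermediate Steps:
u(E, z) = (-18 + z)/(42 + E)
R(F) = 2 + F² + F*(-4 + F) (R(F) = (F² + F*(-4 + F)) + 2 = 2 + F² + F*(-4 + F))
d(w, y) = 2 - 4*y + 2*y²
u(-55, -1) - d(-36, 30) = (-18 - 1)/(42 - 55) - (2 - 4*30 + 2*30²) = -19/(-13) - (2 - 120 + 2*900) = -1/13*(-19) - (2 - 120 + 1800) = 19/13 - 1*1682 = 19/13 - 1682 = -21847/13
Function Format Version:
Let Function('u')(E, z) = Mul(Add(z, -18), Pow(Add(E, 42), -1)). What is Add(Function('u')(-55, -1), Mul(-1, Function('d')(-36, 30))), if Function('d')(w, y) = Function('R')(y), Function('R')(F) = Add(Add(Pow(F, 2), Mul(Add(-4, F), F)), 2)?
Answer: Rational(-21847, 13) ≈ -1680.5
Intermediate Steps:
Function('u')(E, z) = Mul(Pow(Add(42, E), -1), Add(-18, z)) (Function('u')(E, z) = Mul(Add(-18, z), Pow(Add(42, E), -1)) = Mul(Pow(Add(42, E), -1), Add(-18, z)))
Function('R')(F) = Add(2, Pow(F, 2), Mul(F, Add(-4, F))) (Function('R')(F) = Add(Add(Pow(F, 2), Mul(F, Add(-4, F))), 2) = Add(2, Pow(F, 2), Mul(F, Add(-4, F))))
Function('d')(w, y) = Add(2, Mul(-4, y), Mul(2, Pow(y, 2)))
Add(Function('u')(-55, -1), Mul(-1, Function('d')(-36, 30))) = Add(Mul(Pow(Add(42, -55), -1), Add(-18, -1)), Mul(-1, Add(2, Mul(-4, 30), Mul(2, Pow(30, 2))))) = Add(Mul(Pow(-13, -1), -19), Mul(-1, Add(2, -120, Mul(2, 900)))) = Add(Mul(Rational(-1, 13), -19), Mul(-1, Add(2, -120, 1800))) = Add(Rational(19, 13), Mul(-1, 1682)) = Add(Rational(19, 13), -1682) = Rational(-21847, 13)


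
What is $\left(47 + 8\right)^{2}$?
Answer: $3025$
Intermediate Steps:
$\left(47 + 8\right)^{2} = 55^{2} = 3025$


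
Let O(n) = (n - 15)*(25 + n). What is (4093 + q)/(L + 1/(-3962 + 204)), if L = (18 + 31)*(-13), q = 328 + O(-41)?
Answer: -19981286/2393847 ≈ -8.3469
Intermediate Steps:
O(n) = (-15 + n)*(25 + n)
q = 1224 (q = 328 + (-375 + (-41)² + 10*(-41)) = 328 + (-375 + 1681 - 410) = 328 + 896 = 1224)
L = -637 (L = 49*(-13) = -637)
(4093 + q)/(L + 1/(-3962 + 204)) = (4093 + 1224)/(-637 + 1/(-3962 + 204)) = 5317/(-637 + 1/(-3758)) = 5317/(-637 - 1/3758) = 5317/(-2393847/3758) = 5317*(-3758/2393847) = -19981286/2393847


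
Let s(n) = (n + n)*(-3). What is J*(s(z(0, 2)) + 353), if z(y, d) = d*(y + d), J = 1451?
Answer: 477379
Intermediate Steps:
z(y, d) = d*(d + y)
s(n) = -6*n (s(n) = (2*n)*(-3) = -6*n)
J*(s(z(0, 2)) + 353) = 1451*(-12*(2 + 0) + 353) = 1451*(-12*2 + 353) = 1451*(-6*4 + 353) = 1451*(-24 + 353) = 1451*329 = 477379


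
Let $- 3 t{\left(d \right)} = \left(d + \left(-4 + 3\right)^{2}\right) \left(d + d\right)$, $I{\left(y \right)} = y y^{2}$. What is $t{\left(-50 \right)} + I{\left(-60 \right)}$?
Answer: $- \frac{652900}{3} \approx -2.1763 \cdot 10^{5}$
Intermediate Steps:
$I{\left(y \right)} = y^{3}$
$t{\left(d \right)} = - \frac{2 d \left(1 + d\right)}{3}$ ($t{\left(d \right)} = - \frac{\left(d + \left(-4 + 3\right)^{2}\right) \left(d + d\right)}{3} = - \frac{\left(d + \left(-1\right)^{2}\right) 2 d}{3} = - \frac{\left(d + 1\right) 2 d}{3} = - \frac{\left(1 + d\right) 2 d}{3} = - \frac{2 d \left(1 + d\right)}{3}$)
$t{\left(-50 \right)} + I{\left(-60 \right)} = \left(- \frac{2}{3}\right) \left(-50\right) \left(1 - 50\right) + \left(-60\right)^{3} = \left(- \frac{2}{3}\right) \left(-50\right) \left(-49\right) - 216000 = - \frac{4900}{3} - 216000 = - \frac{652900}{3}$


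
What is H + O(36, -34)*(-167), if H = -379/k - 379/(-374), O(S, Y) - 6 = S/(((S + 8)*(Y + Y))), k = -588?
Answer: -1614304/1617 ≈ -998.33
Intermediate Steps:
O(S, Y) = 6 + S/(2*Y*(8 + S)) (O(S, Y) = 6 + S/(((S + 8)*(Y + Y))) = 6 + S/(((8 + S)*(2*Y))) = 6 + S/((2*Y*(8 + S))) = 6 + S*(1/(2*Y*(8 + S))) = 6 + S/(2*Y*(8 + S)))
H = 182299/109956 (H = -379/(-588) - 379/(-374) = -379*(-1/588) - 379*(-1/374) = 379/588 + 379/374 = 182299/109956 ≈ 1.6579)
H + O(36, -34)*(-167) = 182299/109956 + ((1/2)*(36 + 96*(-34) + 12*36*(-34))/(-34*(8 + 36)))*(-167) = 182299/109956 + ((1/2)*(-1/34)*(36 - 3264 - 14688)/44)*(-167) = 182299/109956 + ((1/2)*(-1/34)*(1/44)*(-17916))*(-167) = 182299/109956 + (4479/748)*(-167) = 182299/109956 - 747993/748 = -1614304/1617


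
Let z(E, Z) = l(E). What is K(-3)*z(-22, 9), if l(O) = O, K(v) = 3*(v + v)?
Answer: 396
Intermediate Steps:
K(v) = 6*v (K(v) = 3*(2*v) = 6*v)
z(E, Z) = E
K(-3)*z(-22, 9) = (6*(-3))*(-22) = -18*(-22) = 396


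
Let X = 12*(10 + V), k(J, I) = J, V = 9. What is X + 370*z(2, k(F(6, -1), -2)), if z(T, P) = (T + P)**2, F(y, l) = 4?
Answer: 13548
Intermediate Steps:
X = 228 (X = 12*(10 + 9) = 12*19 = 228)
z(T, P) = (P + T)**2
X + 370*z(2, k(F(6, -1), -2)) = 228 + 370*(4 + 2)**2 = 228 + 370*6**2 = 228 + 370*36 = 228 + 13320 = 13548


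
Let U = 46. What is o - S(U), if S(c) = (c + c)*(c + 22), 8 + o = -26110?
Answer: -32374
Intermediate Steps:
o = -26118 (o = -8 - 26110 = -26118)
S(c) = 2*c*(22 + c) (S(c) = (2*c)*(22 + c) = 2*c*(22 + c))
o - S(U) = -26118 - 2*46*(22 + 46) = -26118 - 2*46*68 = -26118 - 1*6256 = -26118 - 6256 = -32374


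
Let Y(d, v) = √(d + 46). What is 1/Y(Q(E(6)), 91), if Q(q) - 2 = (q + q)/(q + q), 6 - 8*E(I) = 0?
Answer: ⅐ ≈ 0.14286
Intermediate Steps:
E(I) = ¾ (E(I) = ¾ - ⅛*0 = ¾ + 0 = ¾)
Q(q) = 3 (Q(q) = 2 + (q + q)/(q + q) = 2 + (2*q)/((2*q)) = 2 + (2*q)*(1/(2*q)) = 2 + 1 = 3)
Y(d, v) = √(46 + d)
1/Y(Q(E(6)), 91) = 1/(√(46 + 3)) = 1/(√49) = 1/7 = ⅐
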